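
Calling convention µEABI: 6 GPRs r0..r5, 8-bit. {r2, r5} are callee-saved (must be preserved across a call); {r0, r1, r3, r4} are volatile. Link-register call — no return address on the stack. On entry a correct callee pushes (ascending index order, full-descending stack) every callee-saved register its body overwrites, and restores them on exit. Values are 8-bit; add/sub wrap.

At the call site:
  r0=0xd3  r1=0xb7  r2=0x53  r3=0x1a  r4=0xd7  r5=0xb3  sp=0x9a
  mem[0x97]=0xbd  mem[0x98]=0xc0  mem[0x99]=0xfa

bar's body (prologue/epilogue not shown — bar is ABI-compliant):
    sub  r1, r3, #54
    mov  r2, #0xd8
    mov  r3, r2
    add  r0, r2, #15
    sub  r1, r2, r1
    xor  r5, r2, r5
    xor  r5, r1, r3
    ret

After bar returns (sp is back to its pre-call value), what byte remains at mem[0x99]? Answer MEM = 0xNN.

prologue: push r2 -> mem[0x99]=0x53, sp=0x99
prologue: push r5 -> mem[0x98]=0xb3, sp=0x98
body[0] sub  r1, r3, #54 -> r1=0xe4
body[1] mov  r2, #0xd8 -> r2=0xd8
body[2] mov  r3, r2 -> r3=0xd8
body[3] add  r0, r2, #15 -> r0=0xe7
body[4] sub  r1, r2, r1 -> r1=0xf4
body[5] xor  r5, r2, r5 -> r5=0x6b
body[6] xor  r5, r1, r3 -> r5=0x2c
epilogue: pop r5=0xb3, sp=0x99
epilogue: pop r2=0x53, sp=0x9a
prologue pushed ['r2', 'r5'] at ['0x99', '0x98']

MEM = 0x53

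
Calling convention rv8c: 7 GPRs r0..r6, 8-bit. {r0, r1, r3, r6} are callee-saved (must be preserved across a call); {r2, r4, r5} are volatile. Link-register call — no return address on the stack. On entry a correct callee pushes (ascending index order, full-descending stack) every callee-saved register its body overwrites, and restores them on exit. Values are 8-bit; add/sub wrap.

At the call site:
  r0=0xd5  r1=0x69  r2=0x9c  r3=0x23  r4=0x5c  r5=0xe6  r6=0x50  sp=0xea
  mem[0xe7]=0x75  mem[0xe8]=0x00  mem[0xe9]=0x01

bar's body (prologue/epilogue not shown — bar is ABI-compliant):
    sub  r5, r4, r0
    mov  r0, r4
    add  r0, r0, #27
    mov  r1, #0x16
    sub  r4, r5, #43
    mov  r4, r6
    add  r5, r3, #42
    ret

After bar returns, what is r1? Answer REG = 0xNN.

REG = 0x69

prologue: push r0 → mem[0xe9]=0xd5, sp=0xe9
prologue: push r1 → mem[0xe8]=0x69, sp=0xe8
body[0] sub  r5, r4, r0 → r5=0x87
body[1] mov  r0, r4 → r0=0x5c
body[2] add  r0, r0, #27 → r0=0x77
body[3] mov  r1, #0x16 → r1=0x16
body[4] sub  r4, r5, #43 → r4=0x5c
body[5] mov  r4, r6 → r4=0x50
body[6] add  r5, r3, #42 → r5=0x4d
epilogue: pop r1=0x69, sp=0xe9
epilogue: pop r0=0xd5, sp=0xea
r1 is callee-saved → restored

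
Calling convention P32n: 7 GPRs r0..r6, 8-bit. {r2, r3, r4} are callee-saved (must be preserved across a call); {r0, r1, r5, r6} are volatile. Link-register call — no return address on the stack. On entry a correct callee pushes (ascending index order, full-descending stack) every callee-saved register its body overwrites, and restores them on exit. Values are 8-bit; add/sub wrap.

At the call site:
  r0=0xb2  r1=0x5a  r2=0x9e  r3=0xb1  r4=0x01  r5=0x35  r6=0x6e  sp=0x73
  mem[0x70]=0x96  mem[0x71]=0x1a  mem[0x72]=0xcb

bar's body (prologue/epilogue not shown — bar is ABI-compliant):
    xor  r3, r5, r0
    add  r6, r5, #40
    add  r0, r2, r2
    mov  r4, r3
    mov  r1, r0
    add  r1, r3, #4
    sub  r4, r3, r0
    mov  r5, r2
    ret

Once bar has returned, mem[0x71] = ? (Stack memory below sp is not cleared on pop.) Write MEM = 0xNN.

MEM = 0x01

prologue: push r3 -> mem[0x72]=0xb1, sp=0x72
prologue: push r4 -> mem[0x71]=0x01, sp=0x71
body[0] xor  r3, r5, r0 -> r3=0x87
body[1] add  r6, r5, #40 -> r6=0x5d
body[2] add  r0, r2, r2 -> r0=0x3c
body[3] mov  r4, r3 -> r4=0x87
body[4] mov  r1, r0 -> r1=0x3c
body[5] add  r1, r3, #4 -> r1=0x8b
body[6] sub  r4, r3, r0 -> r4=0x4b
body[7] mov  r5, r2 -> r5=0x9e
epilogue: pop r4=0x01, sp=0x72
epilogue: pop r3=0xb1, sp=0x73
prologue pushed ['r3', 'r4'] at ['0x72', '0x71']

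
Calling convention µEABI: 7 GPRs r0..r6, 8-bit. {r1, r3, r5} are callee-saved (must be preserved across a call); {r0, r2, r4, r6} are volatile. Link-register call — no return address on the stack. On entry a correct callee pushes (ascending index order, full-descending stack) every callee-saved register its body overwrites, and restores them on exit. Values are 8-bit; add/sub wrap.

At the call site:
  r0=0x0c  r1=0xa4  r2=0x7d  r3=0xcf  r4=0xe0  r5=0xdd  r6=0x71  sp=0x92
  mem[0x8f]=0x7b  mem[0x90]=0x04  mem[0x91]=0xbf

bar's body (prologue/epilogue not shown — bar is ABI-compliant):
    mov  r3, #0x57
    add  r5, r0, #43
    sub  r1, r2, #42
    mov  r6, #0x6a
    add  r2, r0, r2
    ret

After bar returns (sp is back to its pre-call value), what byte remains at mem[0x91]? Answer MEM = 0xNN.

MEM = 0xa4

prologue: push r1 → mem[0x91]=0xa4, sp=0x91
prologue: push r3 → mem[0x90]=0xcf, sp=0x90
prologue: push r5 → mem[0x8f]=0xdd, sp=0x8f
body[0] mov  r3, #0x57 → r3=0x57
body[1] add  r5, r0, #43 → r5=0x37
body[2] sub  r1, r2, #42 → r1=0x53
body[3] mov  r6, #0x6a → r6=0x6a
body[4] add  r2, r0, r2 → r2=0x89
epilogue: pop r5=0xdd, sp=0x90
epilogue: pop r3=0xcf, sp=0x91
epilogue: pop r1=0xa4, sp=0x92
prologue pushed ['r1', 'r3', 'r5'] at ['0x91', '0x90', '0x8f']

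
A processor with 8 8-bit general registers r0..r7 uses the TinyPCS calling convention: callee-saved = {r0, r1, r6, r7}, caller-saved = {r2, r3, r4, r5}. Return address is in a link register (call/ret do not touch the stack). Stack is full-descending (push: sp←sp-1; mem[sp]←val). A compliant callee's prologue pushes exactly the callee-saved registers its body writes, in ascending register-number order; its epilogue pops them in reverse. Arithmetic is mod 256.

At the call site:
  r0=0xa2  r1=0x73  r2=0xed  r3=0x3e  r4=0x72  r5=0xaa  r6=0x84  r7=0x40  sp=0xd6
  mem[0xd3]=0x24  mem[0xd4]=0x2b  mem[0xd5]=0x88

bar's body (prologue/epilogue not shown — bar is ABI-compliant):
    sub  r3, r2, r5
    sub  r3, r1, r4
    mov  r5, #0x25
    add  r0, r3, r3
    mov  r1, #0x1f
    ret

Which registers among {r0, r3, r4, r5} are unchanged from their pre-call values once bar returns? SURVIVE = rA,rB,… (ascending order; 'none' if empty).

prologue: push r0 → mem[0xd5]=0xa2, sp=0xd5
prologue: push r1 → mem[0xd4]=0x73, sp=0xd4
body[0] sub  r3, r2, r5 → r3=0x43
body[1] sub  r3, r1, r4 → r3=0x01
body[2] mov  r5, #0x25 → r5=0x25
body[3] add  r0, r3, r3 → r0=0x02
body[4] mov  r1, #0x1f → r1=0x1f
epilogue: pop r1=0x73, sp=0xd5
epilogue: pop r0=0xa2, sp=0xd6
r0: callee-saved, written=True
r3: caller-saved, written=True
r4: caller-saved, written=False
r5: caller-saved, written=True

SURVIVE = r0,r4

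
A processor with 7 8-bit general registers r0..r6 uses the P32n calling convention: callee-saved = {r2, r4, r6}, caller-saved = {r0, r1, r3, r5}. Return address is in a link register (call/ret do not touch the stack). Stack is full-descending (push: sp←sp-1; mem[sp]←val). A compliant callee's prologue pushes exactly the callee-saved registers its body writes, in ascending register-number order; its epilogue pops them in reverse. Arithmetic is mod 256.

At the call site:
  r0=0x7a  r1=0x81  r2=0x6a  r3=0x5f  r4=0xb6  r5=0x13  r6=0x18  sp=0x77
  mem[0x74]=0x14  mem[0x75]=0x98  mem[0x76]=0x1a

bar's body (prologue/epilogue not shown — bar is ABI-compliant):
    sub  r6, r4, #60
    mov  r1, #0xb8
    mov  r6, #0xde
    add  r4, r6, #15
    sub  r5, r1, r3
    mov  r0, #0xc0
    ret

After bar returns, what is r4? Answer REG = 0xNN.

REG = 0xb6

prologue: push r4 -> mem[0x76]=0xb6, sp=0x76
prologue: push r6 -> mem[0x75]=0x18, sp=0x75
body[0] sub  r6, r4, #60 -> r6=0x7a
body[1] mov  r1, #0xb8 -> r1=0xb8
body[2] mov  r6, #0xde -> r6=0xde
body[3] add  r4, r6, #15 -> r4=0xed
body[4] sub  r5, r1, r3 -> r5=0x59
body[5] mov  r0, #0xc0 -> r0=0xc0
epilogue: pop r6=0x18, sp=0x76
epilogue: pop r4=0xb6, sp=0x77
r4 is callee-saved -> restored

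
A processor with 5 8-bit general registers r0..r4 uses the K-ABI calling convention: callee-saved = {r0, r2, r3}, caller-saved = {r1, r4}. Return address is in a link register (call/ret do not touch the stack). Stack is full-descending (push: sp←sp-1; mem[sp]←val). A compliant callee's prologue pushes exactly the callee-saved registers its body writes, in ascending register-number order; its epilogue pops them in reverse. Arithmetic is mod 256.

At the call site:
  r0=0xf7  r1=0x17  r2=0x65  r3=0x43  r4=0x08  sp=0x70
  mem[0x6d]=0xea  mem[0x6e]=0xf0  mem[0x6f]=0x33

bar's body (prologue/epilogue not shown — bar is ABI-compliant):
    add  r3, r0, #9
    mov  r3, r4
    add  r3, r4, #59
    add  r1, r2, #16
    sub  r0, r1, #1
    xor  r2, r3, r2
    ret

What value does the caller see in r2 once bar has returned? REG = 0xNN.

prologue: push r0 -> mem[0x6f]=0xf7, sp=0x6f
prologue: push r2 -> mem[0x6e]=0x65, sp=0x6e
prologue: push r3 -> mem[0x6d]=0x43, sp=0x6d
body[0] add  r3, r0, #9 -> r3=0x00
body[1] mov  r3, r4 -> r3=0x08
body[2] add  r3, r4, #59 -> r3=0x43
body[3] add  r1, r2, #16 -> r1=0x75
body[4] sub  r0, r1, #1 -> r0=0x74
body[5] xor  r2, r3, r2 -> r2=0x26
epilogue: pop r3=0x43, sp=0x6e
epilogue: pop r2=0x65, sp=0x6f
epilogue: pop r0=0xf7, sp=0x70
r2 is callee-saved -> restored

REG = 0x65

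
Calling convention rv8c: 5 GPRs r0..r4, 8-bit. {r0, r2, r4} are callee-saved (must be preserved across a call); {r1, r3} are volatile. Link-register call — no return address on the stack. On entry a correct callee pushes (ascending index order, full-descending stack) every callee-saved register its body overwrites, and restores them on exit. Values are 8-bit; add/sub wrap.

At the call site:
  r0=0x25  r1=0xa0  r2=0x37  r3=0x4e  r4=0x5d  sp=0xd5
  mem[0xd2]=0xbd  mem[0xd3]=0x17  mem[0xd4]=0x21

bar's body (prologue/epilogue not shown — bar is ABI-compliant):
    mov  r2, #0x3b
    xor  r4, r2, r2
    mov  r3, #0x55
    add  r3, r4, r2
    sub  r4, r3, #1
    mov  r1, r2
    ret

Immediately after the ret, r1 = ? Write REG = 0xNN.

REG = 0x3b

prologue: push r2 → mem[0xd4]=0x37, sp=0xd4
prologue: push r4 → mem[0xd3]=0x5d, sp=0xd3
body[0] mov  r2, #0x3b → r2=0x3b
body[1] xor  r4, r2, r2 → r4=0x00
body[2] mov  r3, #0x55 → r3=0x55
body[3] add  r3, r4, r2 → r3=0x3b
body[4] sub  r4, r3, #1 → r4=0x3a
body[5] mov  r1, r2 → r1=0x3b
epilogue: pop r4=0x5d, sp=0xd4
epilogue: pop r2=0x37, sp=0xd5
r1 is caller-saved → body value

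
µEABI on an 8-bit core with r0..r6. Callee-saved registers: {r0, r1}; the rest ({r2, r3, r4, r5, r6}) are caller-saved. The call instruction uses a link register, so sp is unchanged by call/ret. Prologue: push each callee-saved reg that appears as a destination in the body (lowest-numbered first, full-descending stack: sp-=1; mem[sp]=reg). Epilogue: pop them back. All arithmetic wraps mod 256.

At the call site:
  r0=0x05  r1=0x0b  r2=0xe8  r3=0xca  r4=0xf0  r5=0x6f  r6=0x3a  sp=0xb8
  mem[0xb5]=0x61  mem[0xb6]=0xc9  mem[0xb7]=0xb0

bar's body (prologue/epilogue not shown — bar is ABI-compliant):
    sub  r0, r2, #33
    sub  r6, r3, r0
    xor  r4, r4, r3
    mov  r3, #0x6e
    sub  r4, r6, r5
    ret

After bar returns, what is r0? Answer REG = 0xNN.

REG = 0x05

prologue: push r0 -> mem[0xb7]=0x05, sp=0xb7
body[0] sub  r0, r2, #33 -> r0=0xc7
body[1] sub  r6, r3, r0 -> r6=0x03
body[2] xor  r4, r4, r3 -> r4=0x3a
body[3] mov  r3, #0x6e -> r3=0x6e
body[4] sub  r4, r6, r5 -> r4=0x94
epilogue: pop r0=0x05, sp=0xb8
r0 is callee-saved -> restored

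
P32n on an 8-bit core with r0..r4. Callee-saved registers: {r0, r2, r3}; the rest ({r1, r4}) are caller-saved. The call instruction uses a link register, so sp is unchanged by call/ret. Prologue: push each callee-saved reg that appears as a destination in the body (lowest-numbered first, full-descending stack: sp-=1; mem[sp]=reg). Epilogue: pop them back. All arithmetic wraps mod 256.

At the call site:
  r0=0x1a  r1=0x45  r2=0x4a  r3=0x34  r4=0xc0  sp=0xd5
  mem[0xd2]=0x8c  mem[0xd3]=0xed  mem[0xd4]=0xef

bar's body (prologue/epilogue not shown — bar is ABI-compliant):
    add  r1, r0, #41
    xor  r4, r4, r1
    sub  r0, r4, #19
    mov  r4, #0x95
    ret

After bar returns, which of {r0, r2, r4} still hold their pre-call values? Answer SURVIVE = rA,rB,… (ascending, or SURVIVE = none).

prologue: push r0 -> mem[0xd4]=0x1a, sp=0xd4
body[0] add  r1, r0, #41 -> r1=0x43
body[1] xor  r4, r4, r1 -> r4=0x83
body[2] sub  r0, r4, #19 -> r0=0x70
body[3] mov  r4, #0x95 -> r4=0x95
epilogue: pop r0=0x1a, sp=0xd5
r0: callee-saved, written=True
r2: callee-saved, written=False
r4: caller-saved, written=True

SURVIVE = r0,r2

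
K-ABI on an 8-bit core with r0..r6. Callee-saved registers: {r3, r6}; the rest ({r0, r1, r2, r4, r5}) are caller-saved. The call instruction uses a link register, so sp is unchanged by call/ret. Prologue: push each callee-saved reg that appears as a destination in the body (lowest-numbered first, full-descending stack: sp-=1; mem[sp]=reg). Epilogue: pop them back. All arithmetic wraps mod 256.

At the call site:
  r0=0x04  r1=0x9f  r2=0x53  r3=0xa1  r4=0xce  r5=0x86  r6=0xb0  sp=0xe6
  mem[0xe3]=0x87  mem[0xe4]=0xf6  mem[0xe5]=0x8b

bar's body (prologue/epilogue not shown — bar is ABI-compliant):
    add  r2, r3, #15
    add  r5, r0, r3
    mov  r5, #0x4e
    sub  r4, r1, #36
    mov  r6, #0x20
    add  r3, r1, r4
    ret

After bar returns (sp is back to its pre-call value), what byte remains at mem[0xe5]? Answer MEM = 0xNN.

MEM = 0xa1

prologue: push r3 -> mem[0xe5]=0xa1, sp=0xe5
prologue: push r6 -> mem[0xe4]=0xb0, sp=0xe4
body[0] add  r2, r3, #15 -> r2=0xb0
body[1] add  r5, r0, r3 -> r5=0xa5
body[2] mov  r5, #0x4e -> r5=0x4e
body[3] sub  r4, r1, #36 -> r4=0x7b
body[4] mov  r6, #0x20 -> r6=0x20
body[5] add  r3, r1, r4 -> r3=0x1a
epilogue: pop r6=0xb0, sp=0xe5
epilogue: pop r3=0xa1, sp=0xe6
prologue pushed ['r3', 'r6'] at ['0xe5', '0xe4']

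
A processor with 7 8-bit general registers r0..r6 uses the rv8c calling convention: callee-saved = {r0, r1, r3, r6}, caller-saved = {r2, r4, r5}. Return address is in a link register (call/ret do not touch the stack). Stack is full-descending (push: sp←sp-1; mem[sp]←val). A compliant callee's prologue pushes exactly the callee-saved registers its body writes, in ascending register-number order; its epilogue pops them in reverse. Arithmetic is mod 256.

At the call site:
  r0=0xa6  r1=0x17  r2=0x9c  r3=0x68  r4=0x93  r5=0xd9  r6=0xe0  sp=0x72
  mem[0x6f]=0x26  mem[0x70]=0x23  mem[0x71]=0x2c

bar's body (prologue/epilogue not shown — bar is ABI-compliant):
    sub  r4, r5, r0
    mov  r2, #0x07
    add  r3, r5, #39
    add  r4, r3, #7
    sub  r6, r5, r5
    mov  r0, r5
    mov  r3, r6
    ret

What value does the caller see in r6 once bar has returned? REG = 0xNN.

prologue: push r0 → mem[0x71]=0xa6, sp=0x71
prologue: push r3 → mem[0x70]=0x68, sp=0x70
prologue: push r6 → mem[0x6f]=0xe0, sp=0x6f
body[0] sub  r4, r5, r0 → r4=0x33
body[1] mov  r2, #0x07 → r2=0x07
body[2] add  r3, r5, #39 → r3=0x00
body[3] add  r4, r3, #7 → r4=0x07
body[4] sub  r6, r5, r5 → r6=0x00
body[5] mov  r0, r5 → r0=0xd9
body[6] mov  r3, r6 → r3=0x00
epilogue: pop r6=0xe0, sp=0x70
epilogue: pop r3=0x68, sp=0x71
epilogue: pop r0=0xa6, sp=0x72
r6 is callee-saved → restored

REG = 0xe0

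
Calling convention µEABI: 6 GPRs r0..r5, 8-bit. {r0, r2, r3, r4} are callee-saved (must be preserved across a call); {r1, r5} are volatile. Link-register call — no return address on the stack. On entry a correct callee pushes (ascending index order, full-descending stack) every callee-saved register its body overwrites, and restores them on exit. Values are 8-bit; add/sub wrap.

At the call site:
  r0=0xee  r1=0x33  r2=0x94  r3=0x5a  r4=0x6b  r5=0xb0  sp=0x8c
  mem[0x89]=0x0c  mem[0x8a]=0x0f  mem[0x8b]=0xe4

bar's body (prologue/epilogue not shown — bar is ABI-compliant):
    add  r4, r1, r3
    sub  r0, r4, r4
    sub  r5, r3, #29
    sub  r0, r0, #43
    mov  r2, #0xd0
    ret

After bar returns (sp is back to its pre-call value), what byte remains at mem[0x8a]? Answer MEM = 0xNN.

MEM = 0x94

prologue: push r0 → mem[0x8b]=0xee, sp=0x8b
prologue: push r2 → mem[0x8a]=0x94, sp=0x8a
prologue: push r4 → mem[0x89]=0x6b, sp=0x89
body[0] add  r4, r1, r3 → r4=0x8d
body[1] sub  r0, r4, r4 → r0=0x00
body[2] sub  r5, r3, #29 → r5=0x3d
body[3] sub  r0, r0, #43 → r0=0xd5
body[4] mov  r2, #0xd0 → r2=0xd0
epilogue: pop r4=0x6b, sp=0x8a
epilogue: pop r2=0x94, sp=0x8b
epilogue: pop r0=0xee, sp=0x8c
prologue pushed ['r0', 'r2', 'r4'] at ['0x8b', '0x8a', '0x89']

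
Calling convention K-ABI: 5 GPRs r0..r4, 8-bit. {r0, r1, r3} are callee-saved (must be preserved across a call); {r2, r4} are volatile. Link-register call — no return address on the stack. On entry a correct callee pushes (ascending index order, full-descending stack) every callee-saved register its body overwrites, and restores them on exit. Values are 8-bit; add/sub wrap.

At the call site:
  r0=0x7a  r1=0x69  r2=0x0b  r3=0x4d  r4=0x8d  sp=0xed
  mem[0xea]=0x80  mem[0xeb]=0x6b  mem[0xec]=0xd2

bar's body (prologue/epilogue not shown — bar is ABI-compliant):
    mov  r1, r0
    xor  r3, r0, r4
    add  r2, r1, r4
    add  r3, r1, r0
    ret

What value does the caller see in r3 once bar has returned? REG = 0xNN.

REG = 0x4d

prologue: push r1 → mem[0xec]=0x69, sp=0xec
prologue: push r3 → mem[0xeb]=0x4d, sp=0xeb
body[0] mov  r1, r0 → r1=0x7a
body[1] xor  r3, r0, r4 → r3=0xf7
body[2] add  r2, r1, r4 → r2=0x07
body[3] add  r3, r1, r0 → r3=0xf4
epilogue: pop r3=0x4d, sp=0xec
epilogue: pop r1=0x69, sp=0xed
r3 is callee-saved → restored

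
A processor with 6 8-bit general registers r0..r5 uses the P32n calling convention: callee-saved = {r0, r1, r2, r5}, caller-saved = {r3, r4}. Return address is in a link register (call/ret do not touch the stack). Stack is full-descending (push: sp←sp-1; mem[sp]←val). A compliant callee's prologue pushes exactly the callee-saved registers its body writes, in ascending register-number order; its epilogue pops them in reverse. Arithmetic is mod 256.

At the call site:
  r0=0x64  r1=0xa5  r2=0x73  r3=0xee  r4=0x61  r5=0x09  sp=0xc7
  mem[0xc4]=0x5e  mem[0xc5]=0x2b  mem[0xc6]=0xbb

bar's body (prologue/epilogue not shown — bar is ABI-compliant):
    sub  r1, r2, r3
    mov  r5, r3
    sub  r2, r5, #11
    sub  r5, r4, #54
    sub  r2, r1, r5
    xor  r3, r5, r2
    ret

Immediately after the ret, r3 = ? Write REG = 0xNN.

prologue: push r1 → mem[0xc6]=0xa5, sp=0xc6
prologue: push r2 → mem[0xc5]=0x73, sp=0xc5
prologue: push r5 → mem[0xc4]=0x09, sp=0xc4
body[0] sub  r1, r2, r3 → r1=0x85
body[1] mov  r5, r3 → r5=0xee
body[2] sub  r2, r5, #11 → r2=0xe3
body[3] sub  r5, r4, #54 → r5=0x2b
body[4] sub  r2, r1, r5 → r2=0x5a
body[5] xor  r3, r5, r2 → r3=0x71
epilogue: pop r5=0x09, sp=0xc5
epilogue: pop r2=0x73, sp=0xc6
epilogue: pop r1=0xa5, sp=0xc7
r3 is caller-saved → body value

REG = 0x71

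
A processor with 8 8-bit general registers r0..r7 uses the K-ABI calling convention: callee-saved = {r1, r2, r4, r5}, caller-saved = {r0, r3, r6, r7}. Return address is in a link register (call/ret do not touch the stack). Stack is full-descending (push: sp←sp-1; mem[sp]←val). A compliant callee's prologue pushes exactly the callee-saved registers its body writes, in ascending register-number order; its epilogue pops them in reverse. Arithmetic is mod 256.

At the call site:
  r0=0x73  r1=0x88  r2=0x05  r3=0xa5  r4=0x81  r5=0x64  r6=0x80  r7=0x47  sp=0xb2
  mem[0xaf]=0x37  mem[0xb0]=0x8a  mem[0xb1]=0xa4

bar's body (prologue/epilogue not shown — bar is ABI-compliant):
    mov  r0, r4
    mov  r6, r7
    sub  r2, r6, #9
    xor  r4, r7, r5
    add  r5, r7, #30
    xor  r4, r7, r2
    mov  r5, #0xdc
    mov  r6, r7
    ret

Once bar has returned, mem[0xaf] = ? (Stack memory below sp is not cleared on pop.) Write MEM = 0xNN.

MEM = 0x64

prologue: push r2 -> mem[0xb1]=0x05, sp=0xb1
prologue: push r4 -> mem[0xb0]=0x81, sp=0xb0
prologue: push r5 -> mem[0xaf]=0x64, sp=0xaf
body[0] mov  r0, r4 -> r0=0x81
body[1] mov  r6, r7 -> r6=0x47
body[2] sub  r2, r6, #9 -> r2=0x3e
body[3] xor  r4, r7, r5 -> r4=0x23
body[4] add  r5, r7, #30 -> r5=0x65
body[5] xor  r4, r7, r2 -> r4=0x79
body[6] mov  r5, #0xdc -> r5=0xdc
body[7] mov  r6, r7 -> r6=0x47
epilogue: pop r5=0x64, sp=0xb0
epilogue: pop r4=0x81, sp=0xb1
epilogue: pop r2=0x05, sp=0xb2
prologue pushed ['r2', 'r4', 'r5'] at ['0xb1', '0xb0', '0xaf']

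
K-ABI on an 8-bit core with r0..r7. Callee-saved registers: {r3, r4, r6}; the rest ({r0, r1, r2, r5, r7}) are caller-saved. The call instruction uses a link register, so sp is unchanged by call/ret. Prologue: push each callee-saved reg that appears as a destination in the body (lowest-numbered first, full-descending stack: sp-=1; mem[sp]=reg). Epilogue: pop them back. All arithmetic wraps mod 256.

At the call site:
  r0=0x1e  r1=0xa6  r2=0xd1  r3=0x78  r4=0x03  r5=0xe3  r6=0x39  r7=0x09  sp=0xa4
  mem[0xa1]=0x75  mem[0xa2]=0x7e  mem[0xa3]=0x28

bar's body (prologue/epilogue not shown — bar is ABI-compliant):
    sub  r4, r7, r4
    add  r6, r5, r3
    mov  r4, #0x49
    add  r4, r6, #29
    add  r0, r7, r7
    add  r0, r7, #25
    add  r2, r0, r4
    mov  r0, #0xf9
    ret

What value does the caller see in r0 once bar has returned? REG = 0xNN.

REG = 0xf9

prologue: push r4 → mem[0xa3]=0x03, sp=0xa3
prologue: push r6 → mem[0xa2]=0x39, sp=0xa2
body[0] sub  r4, r7, r4 → r4=0x06
body[1] add  r6, r5, r3 → r6=0x5b
body[2] mov  r4, #0x49 → r4=0x49
body[3] add  r4, r6, #29 → r4=0x78
body[4] add  r0, r7, r7 → r0=0x12
body[5] add  r0, r7, #25 → r0=0x22
body[6] add  r2, r0, r4 → r2=0x9a
body[7] mov  r0, #0xf9 → r0=0xf9
epilogue: pop r6=0x39, sp=0xa3
epilogue: pop r4=0x03, sp=0xa4
r0 is caller-saved → body value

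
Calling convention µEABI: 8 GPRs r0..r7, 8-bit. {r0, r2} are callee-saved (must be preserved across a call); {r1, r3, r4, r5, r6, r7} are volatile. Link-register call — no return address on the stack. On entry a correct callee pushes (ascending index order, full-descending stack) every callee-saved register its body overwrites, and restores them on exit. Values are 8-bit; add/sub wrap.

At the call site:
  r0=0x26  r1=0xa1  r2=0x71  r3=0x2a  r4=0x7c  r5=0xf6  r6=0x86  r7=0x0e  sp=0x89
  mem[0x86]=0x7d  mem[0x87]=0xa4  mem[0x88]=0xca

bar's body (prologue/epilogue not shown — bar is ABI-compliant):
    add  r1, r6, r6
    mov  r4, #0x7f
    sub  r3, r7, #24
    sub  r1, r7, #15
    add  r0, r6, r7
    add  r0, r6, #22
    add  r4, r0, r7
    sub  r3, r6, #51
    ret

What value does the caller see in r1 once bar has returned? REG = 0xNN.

prologue: push r0 → mem[0x88]=0x26, sp=0x88
body[0] add  r1, r6, r6 → r1=0x0c
body[1] mov  r4, #0x7f → r4=0x7f
body[2] sub  r3, r7, #24 → r3=0xf6
body[3] sub  r1, r7, #15 → r1=0xff
body[4] add  r0, r6, r7 → r0=0x94
body[5] add  r0, r6, #22 → r0=0x9c
body[6] add  r4, r0, r7 → r4=0xaa
body[7] sub  r3, r6, #51 → r3=0x53
epilogue: pop r0=0x26, sp=0x89
r1 is caller-saved → body value

REG = 0xff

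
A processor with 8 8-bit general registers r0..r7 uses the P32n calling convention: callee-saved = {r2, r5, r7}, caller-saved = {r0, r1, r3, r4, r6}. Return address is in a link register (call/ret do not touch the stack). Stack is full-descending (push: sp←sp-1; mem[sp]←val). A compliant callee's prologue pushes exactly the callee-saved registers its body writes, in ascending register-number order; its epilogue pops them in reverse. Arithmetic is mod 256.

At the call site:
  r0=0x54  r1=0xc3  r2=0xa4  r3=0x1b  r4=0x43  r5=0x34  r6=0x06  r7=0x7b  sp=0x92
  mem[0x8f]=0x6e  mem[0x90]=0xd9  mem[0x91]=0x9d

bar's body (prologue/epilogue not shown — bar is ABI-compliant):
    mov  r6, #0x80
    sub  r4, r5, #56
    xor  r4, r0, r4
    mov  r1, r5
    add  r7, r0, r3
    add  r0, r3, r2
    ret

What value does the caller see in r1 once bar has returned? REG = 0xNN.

REG = 0x34

prologue: push r7 -> mem[0x91]=0x7b, sp=0x91
body[0] mov  r6, #0x80 -> r6=0x80
body[1] sub  r4, r5, #56 -> r4=0xfc
body[2] xor  r4, r0, r4 -> r4=0xa8
body[3] mov  r1, r5 -> r1=0x34
body[4] add  r7, r0, r3 -> r7=0x6f
body[5] add  r0, r3, r2 -> r0=0xbf
epilogue: pop r7=0x7b, sp=0x92
r1 is caller-saved -> body value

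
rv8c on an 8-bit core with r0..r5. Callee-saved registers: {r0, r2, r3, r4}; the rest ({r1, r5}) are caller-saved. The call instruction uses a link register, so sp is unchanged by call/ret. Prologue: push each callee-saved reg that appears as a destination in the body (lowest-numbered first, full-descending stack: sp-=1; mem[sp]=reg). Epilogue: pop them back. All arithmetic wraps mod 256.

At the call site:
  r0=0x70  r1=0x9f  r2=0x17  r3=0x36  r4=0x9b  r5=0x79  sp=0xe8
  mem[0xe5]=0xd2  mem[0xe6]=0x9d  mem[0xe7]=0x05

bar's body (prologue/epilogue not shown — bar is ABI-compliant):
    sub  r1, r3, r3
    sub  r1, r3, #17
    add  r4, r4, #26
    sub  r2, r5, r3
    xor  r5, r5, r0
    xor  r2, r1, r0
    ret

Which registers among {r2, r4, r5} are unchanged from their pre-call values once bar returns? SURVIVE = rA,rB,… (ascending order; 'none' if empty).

prologue: push r2 -> mem[0xe7]=0x17, sp=0xe7
prologue: push r4 -> mem[0xe6]=0x9b, sp=0xe6
body[0] sub  r1, r3, r3 -> r1=0x00
body[1] sub  r1, r3, #17 -> r1=0x25
body[2] add  r4, r4, #26 -> r4=0xb5
body[3] sub  r2, r5, r3 -> r2=0x43
body[4] xor  r5, r5, r0 -> r5=0x09
body[5] xor  r2, r1, r0 -> r2=0x55
epilogue: pop r4=0x9b, sp=0xe7
epilogue: pop r2=0x17, sp=0xe8
r2: callee-saved, written=True
r4: callee-saved, written=True
r5: caller-saved, written=True

SURVIVE = r2,r4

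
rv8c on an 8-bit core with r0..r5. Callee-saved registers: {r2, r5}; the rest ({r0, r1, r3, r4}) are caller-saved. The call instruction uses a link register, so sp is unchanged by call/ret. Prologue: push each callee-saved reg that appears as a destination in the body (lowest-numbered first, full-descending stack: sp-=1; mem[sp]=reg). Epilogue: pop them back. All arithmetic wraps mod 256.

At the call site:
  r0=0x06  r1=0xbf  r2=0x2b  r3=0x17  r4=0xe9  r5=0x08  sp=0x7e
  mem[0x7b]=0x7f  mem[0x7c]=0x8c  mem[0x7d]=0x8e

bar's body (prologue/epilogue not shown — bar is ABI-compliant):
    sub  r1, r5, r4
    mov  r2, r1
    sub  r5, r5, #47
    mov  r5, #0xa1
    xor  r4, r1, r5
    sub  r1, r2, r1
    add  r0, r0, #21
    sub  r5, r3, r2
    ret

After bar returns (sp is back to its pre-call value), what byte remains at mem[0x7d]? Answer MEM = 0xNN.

prologue: push r2 -> mem[0x7d]=0x2b, sp=0x7d
prologue: push r5 -> mem[0x7c]=0x08, sp=0x7c
body[0] sub  r1, r5, r4 -> r1=0x1f
body[1] mov  r2, r1 -> r2=0x1f
body[2] sub  r5, r5, #47 -> r5=0xd9
body[3] mov  r5, #0xa1 -> r5=0xa1
body[4] xor  r4, r1, r5 -> r4=0xbe
body[5] sub  r1, r2, r1 -> r1=0x00
body[6] add  r0, r0, #21 -> r0=0x1b
body[7] sub  r5, r3, r2 -> r5=0xf8
epilogue: pop r5=0x08, sp=0x7d
epilogue: pop r2=0x2b, sp=0x7e
prologue pushed ['r2', 'r5'] at ['0x7d', '0x7c']

MEM = 0x2b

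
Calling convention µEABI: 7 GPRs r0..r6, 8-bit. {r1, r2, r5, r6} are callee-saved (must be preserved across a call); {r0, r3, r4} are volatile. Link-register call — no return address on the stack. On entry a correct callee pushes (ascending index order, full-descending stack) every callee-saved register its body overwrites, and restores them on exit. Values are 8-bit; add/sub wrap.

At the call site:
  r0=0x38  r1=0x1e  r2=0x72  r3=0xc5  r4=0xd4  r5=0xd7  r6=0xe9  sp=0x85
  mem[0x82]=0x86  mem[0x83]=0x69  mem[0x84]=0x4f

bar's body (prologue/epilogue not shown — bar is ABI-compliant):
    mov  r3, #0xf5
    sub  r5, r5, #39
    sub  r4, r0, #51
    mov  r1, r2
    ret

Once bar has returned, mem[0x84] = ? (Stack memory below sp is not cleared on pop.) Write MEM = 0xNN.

MEM = 0x1e

prologue: push r1 → mem[0x84]=0x1e, sp=0x84
prologue: push r5 → mem[0x83]=0xd7, sp=0x83
body[0] mov  r3, #0xf5 → r3=0xf5
body[1] sub  r5, r5, #39 → r5=0xb0
body[2] sub  r4, r0, #51 → r4=0x05
body[3] mov  r1, r2 → r1=0x72
epilogue: pop r5=0xd7, sp=0x84
epilogue: pop r1=0x1e, sp=0x85
prologue pushed ['r1', 'r5'] at ['0x84', '0x83']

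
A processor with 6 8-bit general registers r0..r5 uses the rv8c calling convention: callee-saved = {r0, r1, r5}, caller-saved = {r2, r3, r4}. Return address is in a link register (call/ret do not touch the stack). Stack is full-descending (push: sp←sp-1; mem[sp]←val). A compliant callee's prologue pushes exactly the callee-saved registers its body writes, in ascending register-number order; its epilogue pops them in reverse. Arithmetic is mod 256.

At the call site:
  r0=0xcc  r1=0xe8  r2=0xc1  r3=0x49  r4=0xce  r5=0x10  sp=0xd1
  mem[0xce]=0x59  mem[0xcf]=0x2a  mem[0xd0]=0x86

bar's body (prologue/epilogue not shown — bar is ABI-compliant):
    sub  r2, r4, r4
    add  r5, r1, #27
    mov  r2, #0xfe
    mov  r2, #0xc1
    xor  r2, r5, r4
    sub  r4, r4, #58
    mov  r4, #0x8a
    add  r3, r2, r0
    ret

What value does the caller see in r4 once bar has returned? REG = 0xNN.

prologue: push r5 -> mem[0xd0]=0x10, sp=0xd0
body[0] sub  r2, r4, r4 -> r2=0x00
body[1] add  r5, r1, #27 -> r5=0x03
body[2] mov  r2, #0xfe -> r2=0xfe
body[3] mov  r2, #0xc1 -> r2=0xc1
body[4] xor  r2, r5, r4 -> r2=0xcd
body[5] sub  r4, r4, #58 -> r4=0x94
body[6] mov  r4, #0x8a -> r4=0x8a
body[7] add  r3, r2, r0 -> r3=0x99
epilogue: pop r5=0x10, sp=0xd1
r4 is caller-saved -> body value

REG = 0x8a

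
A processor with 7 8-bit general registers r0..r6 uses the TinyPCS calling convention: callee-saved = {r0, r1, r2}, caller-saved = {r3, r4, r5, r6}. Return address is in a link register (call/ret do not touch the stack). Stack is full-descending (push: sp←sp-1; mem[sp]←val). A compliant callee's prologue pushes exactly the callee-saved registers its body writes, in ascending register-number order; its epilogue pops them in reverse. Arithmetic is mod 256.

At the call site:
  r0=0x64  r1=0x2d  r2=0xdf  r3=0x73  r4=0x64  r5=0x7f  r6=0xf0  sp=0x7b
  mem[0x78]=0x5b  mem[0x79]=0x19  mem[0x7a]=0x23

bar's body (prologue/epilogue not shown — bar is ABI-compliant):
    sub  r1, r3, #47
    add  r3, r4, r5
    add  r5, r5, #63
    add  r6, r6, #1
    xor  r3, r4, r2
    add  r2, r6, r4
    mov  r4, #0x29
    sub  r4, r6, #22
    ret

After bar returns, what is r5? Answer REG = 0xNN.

prologue: push r1 → mem[0x7a]=0x2d, sp=0x7a
prologue: push r2 → mem[0x79]=0xdf, sp=0x79
body[0] sub  r1, r3, #47 → r1=0x44
body[1] add  r3, r4, r5 → r3=0xe3
body[2] add  r5, r5, #63 → r5=0xbe
body[3] add  r6, r6, #1 → r6=0xf1
body[4] xor  r3, r4, r2 → r3=0xbb
body[5] add  r2, r6, r4 → r2=0x55
body[6] mov  r4, #0x29 → r4=0x29
body[7] sub  r4, r6, #22 → r4=0xdb
epilogue: pop r2=0xdf, sp=0x7a
epilogue: pop r1=0x2d, sp=0x7b
r5 is caller-saved → body value

REG = 0xbe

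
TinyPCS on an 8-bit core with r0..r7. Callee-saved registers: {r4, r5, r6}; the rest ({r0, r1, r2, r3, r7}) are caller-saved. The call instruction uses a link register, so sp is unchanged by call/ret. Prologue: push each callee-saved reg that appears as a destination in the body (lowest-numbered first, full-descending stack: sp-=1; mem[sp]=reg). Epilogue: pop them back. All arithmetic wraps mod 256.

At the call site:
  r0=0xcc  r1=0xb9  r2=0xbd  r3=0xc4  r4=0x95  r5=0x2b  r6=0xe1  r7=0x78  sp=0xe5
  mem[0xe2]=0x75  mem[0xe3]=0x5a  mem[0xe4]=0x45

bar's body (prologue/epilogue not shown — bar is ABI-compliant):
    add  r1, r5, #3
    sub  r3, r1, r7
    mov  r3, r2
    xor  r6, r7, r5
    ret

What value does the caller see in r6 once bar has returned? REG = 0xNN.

REG = 0xe1

prologue: push r6 → mem[0xe4]=0xe1, sp=0xe4
body[0] add  r1, r5, #3 → r1=0x2e
body[1] sub  r3, r1, r7 → r3=0xb6
body[2] mov  r3, r2 → r3=0xbd
body[3] xor  r6, r7, r5 → r6=0x53
epilogue: pop r6=0xe1, sp=0xe5
r6 is callee-saved → restored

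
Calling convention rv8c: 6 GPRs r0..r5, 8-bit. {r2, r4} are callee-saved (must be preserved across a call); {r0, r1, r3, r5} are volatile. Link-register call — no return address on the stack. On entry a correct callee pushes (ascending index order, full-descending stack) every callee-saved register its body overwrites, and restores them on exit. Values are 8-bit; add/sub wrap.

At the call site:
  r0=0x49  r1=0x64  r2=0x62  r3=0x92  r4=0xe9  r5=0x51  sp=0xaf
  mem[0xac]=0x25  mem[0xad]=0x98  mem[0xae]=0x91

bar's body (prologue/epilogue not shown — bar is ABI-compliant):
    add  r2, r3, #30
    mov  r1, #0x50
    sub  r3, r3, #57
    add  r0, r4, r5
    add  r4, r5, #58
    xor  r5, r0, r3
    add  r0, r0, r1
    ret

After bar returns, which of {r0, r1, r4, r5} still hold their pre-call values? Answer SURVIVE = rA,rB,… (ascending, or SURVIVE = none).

prologue: push r2 -> mem[0xae]=0x62, sp=0xae
prologue: push r4 -> mem[0xad]=0xe9, sp=0xad
body[0] add  r2, r3, #30 -> r2=0xb0
body[1] mov  r1, #0x50 -> r1=0x50
body[2] sub  r3, r3, #57 -> r3=0x59
body[3] add  r0, r4, r5 -> r0=0x3a
body[4] add  r4, r5, #58 -> r4=0x8b
body[5] xor  r5, r0, r3 -> r5=0x63
body[6] add  r0, r0, r1 -> r0=0x8a
epilogue: pop r4=0xe9, sp=0xae
epilogue: pop r2=0x62, sp=0xaf
r0: caller-saved, written=True
r1: caller-saved, written=True
r4: callee-saved, written=True
r5: caller-saved, written=True

SURVIVE = r4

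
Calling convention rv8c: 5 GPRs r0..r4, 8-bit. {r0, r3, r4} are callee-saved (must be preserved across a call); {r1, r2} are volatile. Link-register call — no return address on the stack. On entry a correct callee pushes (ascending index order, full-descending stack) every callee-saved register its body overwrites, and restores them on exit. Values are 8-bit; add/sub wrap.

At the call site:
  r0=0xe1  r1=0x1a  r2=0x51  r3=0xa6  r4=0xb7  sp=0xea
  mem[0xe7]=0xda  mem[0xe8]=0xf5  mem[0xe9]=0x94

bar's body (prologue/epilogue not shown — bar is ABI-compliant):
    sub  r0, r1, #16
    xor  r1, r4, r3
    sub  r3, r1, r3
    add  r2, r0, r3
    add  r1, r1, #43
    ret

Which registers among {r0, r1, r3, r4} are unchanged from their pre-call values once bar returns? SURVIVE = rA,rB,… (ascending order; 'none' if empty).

prologue: push r0 -> mem[0xe9]=0xe1, sp=0xe9
prologue: push r3 -> mem[0xe8]=0xa6, sp=0xe8
body[0] sub  r0, r1, #16 -> r0=0x0a
body[1] xor  r1, r4, r3 -> r1=0x11
body[2] sub  r3, r1, r3 -> r3=0x6b
body[3] add  r2, r0, r3 -> r2=0x75
body[4] add  r1, r1, #43 -> r1=0x3c
epilogue: pop r3=0xa6, sp=0xe9
epilogue: pop r0=0xe1, sp=0xea
r0: callee-saved, written=True
r1: caller-saved, written=True
r3: callee-saved, written=True
r4: callee-saved, written=False

SURVIVE = r0,r3,r4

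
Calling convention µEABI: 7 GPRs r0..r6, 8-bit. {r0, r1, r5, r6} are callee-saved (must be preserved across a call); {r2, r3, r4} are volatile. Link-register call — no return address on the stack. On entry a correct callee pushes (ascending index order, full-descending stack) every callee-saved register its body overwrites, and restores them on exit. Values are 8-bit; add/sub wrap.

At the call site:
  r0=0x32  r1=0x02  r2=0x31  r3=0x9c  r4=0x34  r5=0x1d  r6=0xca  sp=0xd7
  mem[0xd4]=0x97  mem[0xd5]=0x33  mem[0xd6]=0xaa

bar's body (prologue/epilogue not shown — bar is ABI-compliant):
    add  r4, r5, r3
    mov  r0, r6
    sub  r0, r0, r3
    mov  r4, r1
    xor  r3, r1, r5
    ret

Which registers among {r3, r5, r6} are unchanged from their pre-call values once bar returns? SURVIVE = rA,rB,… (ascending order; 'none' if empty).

SURVIVE = r5,r6

prologue: push r0 -> mem[0xd6]=0x32, sp=0xd6
body[0] add  r4, r5, r3 -> r4=0xb9
body[1] mov  r0, r6 -> r0=0xca
body[2] sub  r0, r0, r3 -> r0=0x2e
body[3] mov  r4, r1 -> r4=0x02
body[4] xor  r3, r1, r5 -> r3=0x1f
epilogue: pop r0=0x32, sp=0xd7
r3: caller-saved, written=True
r5: callee-saved, written=False
r6: callee-saved, written=False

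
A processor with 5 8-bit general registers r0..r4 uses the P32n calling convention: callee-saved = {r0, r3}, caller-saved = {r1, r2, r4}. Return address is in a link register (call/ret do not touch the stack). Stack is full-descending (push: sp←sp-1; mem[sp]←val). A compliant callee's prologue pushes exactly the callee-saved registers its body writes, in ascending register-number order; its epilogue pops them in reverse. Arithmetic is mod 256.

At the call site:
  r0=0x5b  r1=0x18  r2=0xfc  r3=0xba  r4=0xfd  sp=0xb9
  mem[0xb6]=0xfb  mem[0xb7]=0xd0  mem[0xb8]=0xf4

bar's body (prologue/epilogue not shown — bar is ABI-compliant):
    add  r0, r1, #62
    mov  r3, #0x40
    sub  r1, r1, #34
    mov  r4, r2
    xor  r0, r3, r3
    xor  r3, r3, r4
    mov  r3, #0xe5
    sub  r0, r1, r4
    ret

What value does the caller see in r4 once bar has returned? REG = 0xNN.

REG = 0xfc

prologue: push r0 → mem[0xb8]=0x5b, sp=0xb8
prologue: push r3 → mem[0xb7]=0xba, sp=0xb7
body[0] add  r0, r1, #62 → r0=0x56
body[1] mov  r3, #0x40 → r3=0x40
body[2] sub  r1, r1, #34 → r1=0xf6
body[3] mov  r4, r2 → r4=0xfc
body[4] xor  r0, r3, r3 → r0=0x00
body[5] xor  r3, r3, r4 → r3=0xbc
body[6] mov  r3, #0xe5 → r3=0xe5
body[7] sub  r0, r1, r4 → r0=0xfa
epilogue: pop r3=0xba, sp=0xb8
epilogue: pop r0=0x5b, sp=0xb9
r4 is caller-saved → body value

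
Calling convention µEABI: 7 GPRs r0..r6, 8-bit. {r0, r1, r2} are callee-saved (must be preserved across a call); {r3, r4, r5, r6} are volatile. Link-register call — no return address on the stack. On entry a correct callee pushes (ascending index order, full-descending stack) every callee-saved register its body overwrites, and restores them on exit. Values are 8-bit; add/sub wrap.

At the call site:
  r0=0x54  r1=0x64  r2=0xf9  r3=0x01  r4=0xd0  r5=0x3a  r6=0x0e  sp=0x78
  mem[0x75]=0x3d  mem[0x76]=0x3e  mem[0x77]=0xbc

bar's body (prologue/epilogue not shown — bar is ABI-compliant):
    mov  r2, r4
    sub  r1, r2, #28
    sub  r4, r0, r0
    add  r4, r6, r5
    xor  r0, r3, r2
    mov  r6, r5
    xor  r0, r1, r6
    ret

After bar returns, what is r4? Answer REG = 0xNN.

REG = 0x48

prologue: push r0 → mem[0x77]=0x54, sp=0x77
prologue: push r1 → mem[0x76]=0x64, sp=0x76
prologue: push r2 → mem[0x75]=0xf9, sp=0x75
body[0] mov  r2, r4 → r2=0xd0
body[1] sub  r1, r2, #28 → r1=0xb4
body[2] sub  r4, r0, r0 → r4=0x00
body[3] add  r4, r6, r5 → r4=0x48
body[4] xor  r0, r3, r2 → r0=0xd1
body[5] mov  r6, r5 → r6=0x3a
body[6] xor  r0, r1, r6 → r0=0x8e
epilogue: pop r2=0xf9, sp=0x76
epilogue: pop r1=0x64, sp=0x77
epilogue: pop r0=0x54, sp=0x78
r4 is caller-saved → body value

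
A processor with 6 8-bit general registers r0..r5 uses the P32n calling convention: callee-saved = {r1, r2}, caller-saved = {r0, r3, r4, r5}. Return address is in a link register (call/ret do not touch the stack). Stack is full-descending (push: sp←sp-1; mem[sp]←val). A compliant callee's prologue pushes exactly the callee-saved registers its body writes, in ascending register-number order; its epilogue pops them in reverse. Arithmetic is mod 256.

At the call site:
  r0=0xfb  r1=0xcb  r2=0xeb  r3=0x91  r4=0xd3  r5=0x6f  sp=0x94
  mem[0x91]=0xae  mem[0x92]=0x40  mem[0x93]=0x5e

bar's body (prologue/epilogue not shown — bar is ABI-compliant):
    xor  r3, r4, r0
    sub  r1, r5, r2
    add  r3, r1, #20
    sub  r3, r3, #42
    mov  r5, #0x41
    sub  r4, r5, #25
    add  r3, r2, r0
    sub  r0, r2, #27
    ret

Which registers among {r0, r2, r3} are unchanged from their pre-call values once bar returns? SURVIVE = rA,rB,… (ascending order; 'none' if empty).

prologue: push r1 → mem[0x93]=0xcb, sp=0x93
body[0] xor  r3, r4, r0 → r3=0x28
body[1] sub  r1, r5, r2 → r1=0x84
body[2] add  r3, r1, #20 → r3=0x98
body[3] sub  r3, r3, #42 → r3=0x6e
body[4] mov  r5, #0x41 → r5=0x41
body[5] sub  r4, r5, #25 → r4=0x28
body[6] add  r3, r2, r0 → r3=0xe6
body[7] sub  r0, r2, #27 → r0=0xd0
epilogue: pop r1=0xcb, sp=0x94
r0: caller-saved, written=True
r2: callee-saved, written=False
r3: caller-saved, written=True

SURVIVE = r2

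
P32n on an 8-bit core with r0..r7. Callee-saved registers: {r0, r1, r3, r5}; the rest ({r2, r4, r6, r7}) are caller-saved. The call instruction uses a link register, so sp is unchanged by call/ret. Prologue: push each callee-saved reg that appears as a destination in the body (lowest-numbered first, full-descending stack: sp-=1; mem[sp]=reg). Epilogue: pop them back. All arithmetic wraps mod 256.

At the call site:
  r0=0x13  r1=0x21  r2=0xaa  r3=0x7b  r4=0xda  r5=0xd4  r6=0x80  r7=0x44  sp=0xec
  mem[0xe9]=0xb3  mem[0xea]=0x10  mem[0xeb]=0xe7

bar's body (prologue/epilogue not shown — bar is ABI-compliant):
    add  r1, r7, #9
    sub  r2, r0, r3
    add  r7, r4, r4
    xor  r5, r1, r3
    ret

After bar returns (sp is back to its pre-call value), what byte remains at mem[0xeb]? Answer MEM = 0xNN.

prologue: push r1 → mem[0xeb]=0x21, sp=0xeb
prologue: push r5 → mem[0xea]=0xd4, sp=0xea
body[0] add  r1, r7, #9 → r1=0x4d
body[1] sub  r2, r0, r3 → r2=0x98
body[2] add  r7, r4, r4 → r7=0xb4
body[3] xor  r5, r1, r3 → r5=0x36
epilogue: pop r5=0xd4, sp=0xeb
epilogue: pop r1=0x21, sp=0xec
prologue pushed ['r1', 'r5'] at ['0xeb', '0xea']

MEM = 0x21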